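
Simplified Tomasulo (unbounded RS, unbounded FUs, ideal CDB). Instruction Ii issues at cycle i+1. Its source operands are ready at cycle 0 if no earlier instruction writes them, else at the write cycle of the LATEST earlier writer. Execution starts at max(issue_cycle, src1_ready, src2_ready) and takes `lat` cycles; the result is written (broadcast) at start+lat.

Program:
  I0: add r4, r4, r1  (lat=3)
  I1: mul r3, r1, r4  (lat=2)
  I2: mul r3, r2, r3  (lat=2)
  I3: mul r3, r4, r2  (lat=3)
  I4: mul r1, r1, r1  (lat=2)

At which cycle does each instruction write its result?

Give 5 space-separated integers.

Answer: 4 6 8 7 7

Derivation:
I0 add r4: issue@1 deps=(None,None) exec_start@1 write@4
I1 mul r3: issue@2 deps=(None,0) exec_start@4 write@6
I2 mul r3: issue@3 deps=(None,1) exec_start@6 write@8
I3 mul r3: issue@4 deps=(0,None) exec_start@4 write@7
I4 mul r1: issue@5 deps=(None,None) exec_start@5 write@7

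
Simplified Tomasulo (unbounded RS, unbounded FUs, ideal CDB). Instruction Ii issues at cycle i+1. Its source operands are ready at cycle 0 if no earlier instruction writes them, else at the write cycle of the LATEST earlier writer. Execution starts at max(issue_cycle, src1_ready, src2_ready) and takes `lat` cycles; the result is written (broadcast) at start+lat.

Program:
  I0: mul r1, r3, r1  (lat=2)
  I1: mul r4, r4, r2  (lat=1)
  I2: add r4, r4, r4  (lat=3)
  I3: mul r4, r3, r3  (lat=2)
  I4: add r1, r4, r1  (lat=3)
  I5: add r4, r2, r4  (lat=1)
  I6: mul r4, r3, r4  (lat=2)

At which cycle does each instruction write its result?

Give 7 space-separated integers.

Answer: 3 3 6 6 9 7 9

Derivation:
I0 mul r1: issue@1 deps=(None,None) exec_start@1 write@3
I1 mul r4: issue@2 deps=(None,None) exec_start@2 write@3
I2 add r4: issue@3 deps=(1,1) exec_start@3 write@6
I3 mul r4: issue@4 deps=(None,None) exec_start@4 write@6
I4 add r1: issue@5 deps=(3,0) exec_start@6 write@9
I5 add r4: issue@6 deps=(None,3) exec_start@6 write@7
I6 mul r4: issue@7 deps=(None,5) exec_start@7 write@9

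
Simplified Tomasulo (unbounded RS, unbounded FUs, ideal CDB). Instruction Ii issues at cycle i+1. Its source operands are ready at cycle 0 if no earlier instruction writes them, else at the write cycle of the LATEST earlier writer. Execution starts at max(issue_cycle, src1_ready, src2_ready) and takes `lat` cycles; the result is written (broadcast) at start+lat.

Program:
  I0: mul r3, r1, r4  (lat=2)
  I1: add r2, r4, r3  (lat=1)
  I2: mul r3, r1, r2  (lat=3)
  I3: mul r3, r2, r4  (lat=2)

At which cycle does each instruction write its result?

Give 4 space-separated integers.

Answer: 3 4 7 6

Derivation:
I0 mul r3: issue@1 deps=(None,None) exec_start@1 write@3
I1 add r2: issue@2 deps=(None,0) exec_start@3 write@4
I2 mul r3: issue@3 deps=(None,1) exec_start@4 write@7
I3 mul r3: issue@4 deps=(1,None) exec_start@4 write@6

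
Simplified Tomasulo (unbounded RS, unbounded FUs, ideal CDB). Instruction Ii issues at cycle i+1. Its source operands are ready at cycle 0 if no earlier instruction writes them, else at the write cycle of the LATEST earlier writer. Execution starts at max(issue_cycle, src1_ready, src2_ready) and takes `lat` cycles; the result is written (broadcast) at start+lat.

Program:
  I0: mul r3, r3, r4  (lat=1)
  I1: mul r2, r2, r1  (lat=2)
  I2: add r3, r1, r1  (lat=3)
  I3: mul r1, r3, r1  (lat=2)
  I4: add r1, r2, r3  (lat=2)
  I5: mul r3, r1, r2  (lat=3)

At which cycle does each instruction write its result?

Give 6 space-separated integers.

Answer: 2 4 6 8 8 11

Derivation:
I0 mul r3: issue@1 deps=(None,None) exec_start@1 write@2
I1 mul r2: issue@2 deps=(None,None) exec_start@2 write@4
I2 add r3: issue@3 deps=(None,None) exec_start@3 write@6
I3 mul r1: issue@4 deps=(2,None) exec_start@6 write@8
I4 add r1: issue@5 deps=(1,2) exec_start@6 write@8
I5 mul r3: issue@6 deps=(4,1) exec_start@8 write@11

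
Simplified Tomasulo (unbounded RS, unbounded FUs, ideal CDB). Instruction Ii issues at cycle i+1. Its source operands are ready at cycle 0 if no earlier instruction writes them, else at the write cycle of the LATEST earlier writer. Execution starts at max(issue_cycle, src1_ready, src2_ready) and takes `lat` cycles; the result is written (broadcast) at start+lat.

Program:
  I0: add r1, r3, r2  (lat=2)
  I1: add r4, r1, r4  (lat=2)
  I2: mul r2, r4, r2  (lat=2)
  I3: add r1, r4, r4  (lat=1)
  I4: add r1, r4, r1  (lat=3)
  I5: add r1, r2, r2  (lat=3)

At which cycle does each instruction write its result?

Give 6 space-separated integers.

I0 add r1: issue@1 deps=(None,None) exec_start@1 write@3
I1 add r4: issue@2 deps=(0,None) exec_start@3 write@5
I2 mul r2: issue@3 deps=(1,None) exec_start@5 write@7
I3 add r1: issue@4 deps=(1,1) exec_start@5 write@6
I4 add r1: issue@5 deps=(1,3) exec_start@6 write@9
I5 add r1: issue@6 deps=(2,2) exec_start@7 write@10

Answer: 3 5 7 6 9 10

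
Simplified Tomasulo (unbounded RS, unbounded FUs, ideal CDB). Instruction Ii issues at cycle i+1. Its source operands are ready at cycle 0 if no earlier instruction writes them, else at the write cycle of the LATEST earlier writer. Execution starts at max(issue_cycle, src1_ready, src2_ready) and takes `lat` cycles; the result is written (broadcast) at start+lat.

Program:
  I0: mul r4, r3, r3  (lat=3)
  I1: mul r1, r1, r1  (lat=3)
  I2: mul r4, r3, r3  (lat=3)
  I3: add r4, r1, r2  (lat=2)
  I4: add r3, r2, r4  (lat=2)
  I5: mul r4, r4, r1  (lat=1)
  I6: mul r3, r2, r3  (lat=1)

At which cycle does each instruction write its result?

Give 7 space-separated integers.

I0 mul r4: issue@1 deps=(None,None) exec_start@1 write@4
I1 mul r1: issue@2 deps=(None,None) exec_start@2 write@5
I2 mul r4: issue@3 deps=(None,None) exec_start@3 write@6
I3 add r4: issue@4 deps=(1,None) exec_start@5 write@7
I4 add r3: issue@5 deps=(None,3) exec_start@7 write@9
I5 mul r4: issue@6 deps=(3,1) exec_start@7 write@8
I6 mul r3: issue@7 deps=(None,4) exec_start@9 write@10

Answer: 4 5 6 7 9 8 10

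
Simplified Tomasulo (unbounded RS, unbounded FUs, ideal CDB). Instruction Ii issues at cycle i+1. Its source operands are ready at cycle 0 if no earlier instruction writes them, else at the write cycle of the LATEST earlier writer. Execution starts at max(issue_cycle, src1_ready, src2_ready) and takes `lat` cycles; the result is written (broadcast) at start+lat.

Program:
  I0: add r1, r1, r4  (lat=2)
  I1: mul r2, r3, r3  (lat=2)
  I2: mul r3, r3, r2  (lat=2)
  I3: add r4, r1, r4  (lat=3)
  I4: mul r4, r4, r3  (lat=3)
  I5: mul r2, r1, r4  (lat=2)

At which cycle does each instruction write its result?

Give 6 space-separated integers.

I0 add r1: issue@1 deps=(None,None) exec_start@1 write@3
I1 mul r2: issue@2 deps=(None,None) exec_start@2 write@4
I2 mul r3: issue@3 deps=(None,1) exec_start@4 write@6
I3 add r4: issue@4 deps=(0,None) exec_start@4 write@7
I4 mul r4: issue@5 deps=(3,2) exec_start@7 write@10
I5 mul r2: issue@6 deps=(0,4) exec_start@10 write@12

Answer: 3 4 6 7 10 12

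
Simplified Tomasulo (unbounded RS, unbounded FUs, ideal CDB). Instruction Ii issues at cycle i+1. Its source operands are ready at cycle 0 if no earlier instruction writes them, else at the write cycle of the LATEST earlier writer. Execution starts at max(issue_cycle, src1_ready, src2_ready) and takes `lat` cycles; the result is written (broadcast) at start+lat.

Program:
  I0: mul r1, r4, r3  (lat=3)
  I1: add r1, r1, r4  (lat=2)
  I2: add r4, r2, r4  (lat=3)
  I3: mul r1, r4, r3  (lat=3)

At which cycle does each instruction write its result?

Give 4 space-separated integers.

I0 mul r1: issue@1 deps=(None,None) exec_start@1 write@4
I1 add r1: issue@2 deps=(0,None) exec_start@4 write@6
I2 add r4: issue@3 deps=(None,None) exec_start@3 write@6
I3 mul r1: issue@4 deps=(2,None) exec_start@6 write@9

Answer: 4 6 6 9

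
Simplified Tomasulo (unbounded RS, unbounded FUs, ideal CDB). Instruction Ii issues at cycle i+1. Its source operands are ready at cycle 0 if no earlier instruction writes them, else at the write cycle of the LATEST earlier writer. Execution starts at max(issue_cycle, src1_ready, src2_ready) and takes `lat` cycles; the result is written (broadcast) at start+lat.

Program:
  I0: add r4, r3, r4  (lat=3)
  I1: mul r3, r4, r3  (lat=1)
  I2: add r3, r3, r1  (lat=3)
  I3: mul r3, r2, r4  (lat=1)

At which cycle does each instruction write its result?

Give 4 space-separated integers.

Answer: 4 5 8 5

Derivation:
I0 add r4: issue@1 deps=(None,None) exec_start@1 write@4
I1 mul r3: issue@2 deps=(0,None) exec_start@4 write@5
I2 add r3: issue@3 deps=(1,None) exec_start@5 write@8
I3 mul r3: issue@4 deps=(None,0) exec_start@4 write@5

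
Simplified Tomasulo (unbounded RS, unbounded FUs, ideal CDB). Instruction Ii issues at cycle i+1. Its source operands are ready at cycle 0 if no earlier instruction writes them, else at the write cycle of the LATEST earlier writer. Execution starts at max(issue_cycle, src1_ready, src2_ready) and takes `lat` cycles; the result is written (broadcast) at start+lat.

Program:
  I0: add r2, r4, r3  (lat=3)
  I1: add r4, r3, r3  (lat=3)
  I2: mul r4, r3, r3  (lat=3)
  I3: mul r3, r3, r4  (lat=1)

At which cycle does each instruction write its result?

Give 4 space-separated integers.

Answer: 4 5 6 7

Derivation:
I0 add r2: issue@1 deps=(None,None) exec_start@1 write@4
I1 add r4: issue@2 deps=(None,None) exec_start@2 write@5
I2 mul r4: issue@3 deps=(None,None) exec_start@3 write@6
I3 mul r3: issue@4 deps=(None,2) exec_start@6 write@7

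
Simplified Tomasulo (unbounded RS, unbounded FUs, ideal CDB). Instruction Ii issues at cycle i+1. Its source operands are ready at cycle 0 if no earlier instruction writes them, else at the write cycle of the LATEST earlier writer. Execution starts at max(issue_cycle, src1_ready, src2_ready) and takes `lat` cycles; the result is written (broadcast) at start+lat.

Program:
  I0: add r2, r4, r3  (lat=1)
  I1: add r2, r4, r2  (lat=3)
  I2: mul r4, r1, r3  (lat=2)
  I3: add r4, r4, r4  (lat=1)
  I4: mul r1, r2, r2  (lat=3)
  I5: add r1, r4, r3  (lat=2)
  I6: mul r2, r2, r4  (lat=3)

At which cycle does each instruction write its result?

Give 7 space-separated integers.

Answer: 2 5 5 6 8 8 10

Derivation:
I0 add r2: issue@1 deps=(None,None) exec_start@1 write@2
I1 add r2: issue@2 deps=(None,0) exec_start@2 write@5
I2 mul r4: issue@3 deps=(None,None) exec_start@3 write@5
I3 add r4: issue@4 deps=(2,2) exec_start@5 write@6
I4 mul r1: issue@5 deps=(1,1) exec_start@5 write@8
I5 add r1: issue@6 deps=(3,None) exec_start@6 write@8
I6 mul r2: issue@7 deps=(1,3) exec_start@7 write@10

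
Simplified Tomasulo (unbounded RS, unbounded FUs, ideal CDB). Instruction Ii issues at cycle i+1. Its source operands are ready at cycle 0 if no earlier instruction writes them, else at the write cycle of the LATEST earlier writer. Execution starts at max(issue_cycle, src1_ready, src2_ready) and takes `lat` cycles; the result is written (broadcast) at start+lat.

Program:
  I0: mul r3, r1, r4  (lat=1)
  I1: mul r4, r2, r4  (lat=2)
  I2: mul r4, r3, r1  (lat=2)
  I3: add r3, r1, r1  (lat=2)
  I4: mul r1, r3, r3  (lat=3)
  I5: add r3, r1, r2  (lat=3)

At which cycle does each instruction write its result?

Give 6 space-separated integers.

I0 mul r3: issue@1 deps=(None,None) exec_start@1 write@2
I1 mul r4: issue@2 deps=(None,None) exec_start@2 write@4
I2 mul r4: issue@3 deps=(0,None) exec_start@3 write@5
I3 add r3: issue@4 deps=(None,None) exec_start@4 write@6
I4 mul r1: issue@5 deps=(3,3) exec_start@6 write@9
I5 add r3: issue@6 deps=(4,None) exec_start@9 write@12

Answer: 2 4 5 6 9 12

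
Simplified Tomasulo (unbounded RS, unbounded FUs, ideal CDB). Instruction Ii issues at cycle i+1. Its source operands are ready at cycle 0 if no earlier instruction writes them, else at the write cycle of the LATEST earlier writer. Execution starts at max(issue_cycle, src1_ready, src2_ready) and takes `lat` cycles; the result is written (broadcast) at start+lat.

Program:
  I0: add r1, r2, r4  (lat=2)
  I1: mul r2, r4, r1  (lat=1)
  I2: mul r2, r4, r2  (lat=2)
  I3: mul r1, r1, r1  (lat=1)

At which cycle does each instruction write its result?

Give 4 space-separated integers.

I0 add r1: issue@1 deps=(None,None) exec_start@1 write@3
I1 mul r2: issue@2 deps=(None,0) exec_start@3 write@4
I2 mul r2: issue@3 deps=(None,1) exec_start@4 write@6
I3 mul r1: issue@4 deps=(0,0) exec_start@4 write@5

Answer: 3 4 6 5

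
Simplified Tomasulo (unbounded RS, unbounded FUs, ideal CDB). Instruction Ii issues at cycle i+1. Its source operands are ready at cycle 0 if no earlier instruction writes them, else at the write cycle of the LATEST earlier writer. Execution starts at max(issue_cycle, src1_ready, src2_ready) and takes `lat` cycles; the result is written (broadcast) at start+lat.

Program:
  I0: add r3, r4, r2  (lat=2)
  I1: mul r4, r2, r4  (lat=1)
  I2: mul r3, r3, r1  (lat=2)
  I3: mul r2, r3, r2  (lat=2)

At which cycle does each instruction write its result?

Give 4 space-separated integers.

I0 add r3: issue@1 deps=(None,None) exec_start@1 write@3
I1 mul r4: issue@2 deps=(None,None) exec_start@2 write@3
I2 mul r3: issue@3 deps=(0,None) exec_start@3 write@5
I3 mul r2: issue@4 deps=(2,None) exec_start@5 write@7

Answer: 3 3 5 7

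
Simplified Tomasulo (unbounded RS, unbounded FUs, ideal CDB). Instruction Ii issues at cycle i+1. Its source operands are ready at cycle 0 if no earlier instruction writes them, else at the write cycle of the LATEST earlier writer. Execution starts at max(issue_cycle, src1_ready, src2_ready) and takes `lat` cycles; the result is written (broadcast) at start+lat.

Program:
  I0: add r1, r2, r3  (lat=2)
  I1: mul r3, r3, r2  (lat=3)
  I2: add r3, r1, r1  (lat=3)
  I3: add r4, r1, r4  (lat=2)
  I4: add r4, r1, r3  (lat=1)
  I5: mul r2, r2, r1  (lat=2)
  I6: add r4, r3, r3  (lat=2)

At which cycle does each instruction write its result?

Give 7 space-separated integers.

Answer: 3 5 6 6 7 8 9

Derivation:
I0 add r1: issue@1 deps=(None,None) exec_start@1 write@3
I1 mul r3: issue@2 deps=(None,None) exec_start@2 write@5
I2 add r3: issue@3 deps=(0,0) exec_start@3 write@6
I3 add r4: issue@4 deps=(0,None) exec_start@4 write@6
I4 add r4: issue@5 deps=(0,2) exec_start@6 write@7
I5 mul r2: issue@6 deps=(None,0) exec_start@6 write@8
I6 add r4: issue@7 deps=(2,2) exec_start@7 write@9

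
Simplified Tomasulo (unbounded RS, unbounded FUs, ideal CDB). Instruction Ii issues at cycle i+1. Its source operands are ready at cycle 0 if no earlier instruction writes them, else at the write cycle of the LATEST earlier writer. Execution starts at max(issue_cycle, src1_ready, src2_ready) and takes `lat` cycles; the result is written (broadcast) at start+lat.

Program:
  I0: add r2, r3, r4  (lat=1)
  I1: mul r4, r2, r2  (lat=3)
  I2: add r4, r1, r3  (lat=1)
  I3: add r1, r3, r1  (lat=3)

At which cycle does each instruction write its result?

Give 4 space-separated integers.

I0 add r2: issue@1 deps=(None,None) exec_start@1 write@2
I1 mul r4: issue@2 deps=(0,0) exec_start@2 write@5
I2 add r4: issue@3 deps=(None,None) exec_start@3 write@4
I3 add r1: issue@4 deps=(None,None) exec_start@4 write@7

Answer: 2 5 4 7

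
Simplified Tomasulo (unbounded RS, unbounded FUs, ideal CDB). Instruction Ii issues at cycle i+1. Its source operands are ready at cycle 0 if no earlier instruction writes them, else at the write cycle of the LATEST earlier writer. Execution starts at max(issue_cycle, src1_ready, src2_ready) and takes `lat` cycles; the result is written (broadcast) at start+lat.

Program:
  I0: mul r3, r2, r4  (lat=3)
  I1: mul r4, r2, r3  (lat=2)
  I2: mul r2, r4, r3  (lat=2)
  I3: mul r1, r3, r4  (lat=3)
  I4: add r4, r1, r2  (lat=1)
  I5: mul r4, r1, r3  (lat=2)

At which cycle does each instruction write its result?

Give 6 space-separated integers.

I0 mul r3: issue@1 deps=(None,None) exec_start@1 write@4
I1 mul r4: issue@2 deps=(None,0) exec_start@4 write@6
I2 mul r2: issue@3 deps=(1,0) exec_start@6 write@8
I3 mul r1: issue@4 deps=(0,1) exec_start@6 write@9
I4 add r4: issue@5 deps=(3,2) exec_start@9 write@10
I5 mul r4: issue@6 deps=(3,0) exec_start@9 write@11

Answer: 4 6 8 9 10 11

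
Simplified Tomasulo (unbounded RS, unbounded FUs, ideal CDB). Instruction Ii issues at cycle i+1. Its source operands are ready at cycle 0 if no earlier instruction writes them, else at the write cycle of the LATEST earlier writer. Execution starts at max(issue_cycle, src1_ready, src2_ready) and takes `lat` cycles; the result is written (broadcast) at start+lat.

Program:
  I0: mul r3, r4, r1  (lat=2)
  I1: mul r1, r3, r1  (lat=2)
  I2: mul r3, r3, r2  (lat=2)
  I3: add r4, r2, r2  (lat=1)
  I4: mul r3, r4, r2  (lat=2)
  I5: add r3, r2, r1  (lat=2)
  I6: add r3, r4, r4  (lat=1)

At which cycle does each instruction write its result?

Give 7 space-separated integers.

I0 mul r3: issue@1 deps=(None,None) exec_start@1 write@3
I1 mul r1: issue@2 deps=(0,None) exec_start@3 write@5
I2 mul r3: issue@3 deps=(0,None) exec_start@3 write@5
I3 add r4: issue@4 deps=(None,None) exec_start@4 write@5
I4 mul r3: issue@5 deps=(3,None) exec_start@5 write@7
I5 add r3: issue@6 deps=(None,1) exec_start@6 write@8
I6 add r3: issue@7 deps=(3,3) exec_start@7 write@8

Answer: 3 5 5 5 7 8 8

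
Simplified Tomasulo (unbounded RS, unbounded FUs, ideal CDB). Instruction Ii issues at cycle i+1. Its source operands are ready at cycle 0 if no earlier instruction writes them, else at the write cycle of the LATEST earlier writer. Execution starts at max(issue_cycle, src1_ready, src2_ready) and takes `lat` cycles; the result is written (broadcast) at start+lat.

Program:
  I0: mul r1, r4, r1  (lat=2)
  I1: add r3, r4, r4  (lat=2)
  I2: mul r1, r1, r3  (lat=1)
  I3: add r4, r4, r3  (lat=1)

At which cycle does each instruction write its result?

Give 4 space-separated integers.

Answer: 3 4 5 5

Derivation:
I0 mul r1: issue@1 deps=(None,None) exec_start@1 write@3
I1 add r3: issue@2 deps=(None,None) exec_start@2 write@4
I2 mul r1: issue@3 deps=(0,1) exec_start@4 write@5
I3 add r4: issue@4 deps=(None,1) exec_start@4 write@5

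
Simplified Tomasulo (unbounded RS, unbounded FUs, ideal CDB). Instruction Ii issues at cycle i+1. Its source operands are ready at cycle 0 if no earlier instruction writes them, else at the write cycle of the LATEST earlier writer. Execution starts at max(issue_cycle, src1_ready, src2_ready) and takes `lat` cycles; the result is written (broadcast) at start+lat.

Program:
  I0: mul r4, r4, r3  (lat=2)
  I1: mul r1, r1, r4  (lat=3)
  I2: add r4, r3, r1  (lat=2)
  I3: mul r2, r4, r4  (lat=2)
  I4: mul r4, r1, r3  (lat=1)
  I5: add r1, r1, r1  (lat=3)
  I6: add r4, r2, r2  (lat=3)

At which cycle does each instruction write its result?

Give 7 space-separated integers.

I0 mul r4: issue@1 deps=(None,None) exec_start@1 write@3
I1 mul r1: issue@2 deps=(None,0) exec_start@3 write@6
I2 add r4: issue@3 deps=(None,1) exec_start@6 write@8
I3 mul r2: issue@4 deps=(2,2) exec_start@8 write@10
I4 mul r4: issue@5 deps=(1,None) exec_start@6 write@7
I5 add r1: issue@6 deps=(1,1) exec_start@6 write@9
I6 add r4: issue@7 deps=(3,3) exec_start@10 write@13

Answer: 3 6 8 10 7 9 13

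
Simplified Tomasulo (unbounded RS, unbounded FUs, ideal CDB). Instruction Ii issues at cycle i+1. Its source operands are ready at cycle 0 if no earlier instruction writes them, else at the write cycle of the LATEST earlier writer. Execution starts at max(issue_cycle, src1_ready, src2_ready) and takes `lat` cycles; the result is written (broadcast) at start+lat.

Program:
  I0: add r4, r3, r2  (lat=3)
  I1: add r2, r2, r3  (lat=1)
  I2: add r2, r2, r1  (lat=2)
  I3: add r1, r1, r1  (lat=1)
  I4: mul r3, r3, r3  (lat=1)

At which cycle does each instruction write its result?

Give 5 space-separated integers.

Answer: 4 3 5 5 6

Derivation:
I0 add r4: issue@1 deps=(None,None) exec_start@1 write@4
I1 add r2: issue@2 deps=(None,None) exec_start@2 write@3
I2 add r2: issue@3 deps=(1,None) exec_start@3 write@5
I3 add r1: issue@4 deps=(None,None) exec_start@4 write@5
I4 mul r3: issue@5 deps=(None,None) exec_start@5 write@6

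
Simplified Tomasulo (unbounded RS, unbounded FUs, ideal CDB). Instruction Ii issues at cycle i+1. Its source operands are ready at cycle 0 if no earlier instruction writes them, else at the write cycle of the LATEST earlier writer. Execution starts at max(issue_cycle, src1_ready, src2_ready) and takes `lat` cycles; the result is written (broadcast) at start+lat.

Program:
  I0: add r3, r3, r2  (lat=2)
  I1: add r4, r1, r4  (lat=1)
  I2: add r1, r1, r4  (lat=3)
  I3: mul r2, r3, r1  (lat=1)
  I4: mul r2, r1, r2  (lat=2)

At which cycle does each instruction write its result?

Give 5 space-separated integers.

Answer: 3 3 6 7 9

Derivation:
I0 add r3: issue@1 deps=(None,None) exec_start@1 write@3
I1 add r4: issue@2 deps=(None,None) exec_start@2 write@3
I2 add r1: issue@3 deps=(None,1) exec_start@3 write@6
I3 mul r2: issue@4 deps=(0,2) exec_start@6 write@7
I4 mul r2: issue@5 deps=(2,3) exec_start@7 write@9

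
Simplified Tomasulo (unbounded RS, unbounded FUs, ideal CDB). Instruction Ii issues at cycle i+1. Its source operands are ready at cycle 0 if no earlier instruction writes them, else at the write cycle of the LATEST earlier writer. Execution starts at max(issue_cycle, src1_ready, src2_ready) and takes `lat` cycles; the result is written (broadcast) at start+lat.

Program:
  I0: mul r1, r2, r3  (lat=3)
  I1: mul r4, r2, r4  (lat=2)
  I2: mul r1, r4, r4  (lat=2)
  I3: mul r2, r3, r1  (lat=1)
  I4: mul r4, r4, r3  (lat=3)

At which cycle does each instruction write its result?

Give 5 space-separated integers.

Answer: 4 4 6 7 8

Derivation:
I0 mul r1: issue@1 deps=(None,None) exec_start@1 write@4
I1 mul r4: issue@2 deps=(None,None) exec_start@2 write@4
I2 mul r1: issue@3 deps=(1,1) exec_start@4 write@6
I3 mul r2: issue@4 deps=(None,2) exec_start@6 write@7
I4 mul r4: issue@5 deps=(1,None) exec_start@5 write@8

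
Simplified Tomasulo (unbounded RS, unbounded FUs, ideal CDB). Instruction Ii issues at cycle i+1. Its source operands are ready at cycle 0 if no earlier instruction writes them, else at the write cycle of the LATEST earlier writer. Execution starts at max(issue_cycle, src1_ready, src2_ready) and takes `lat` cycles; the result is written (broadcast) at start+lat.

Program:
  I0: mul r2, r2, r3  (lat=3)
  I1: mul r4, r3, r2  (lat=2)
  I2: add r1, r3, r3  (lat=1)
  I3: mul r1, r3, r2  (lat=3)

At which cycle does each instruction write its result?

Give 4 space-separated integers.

Answer: 4 6 4 7

Derivation:
I0 mul r2: issue@1 deps=(None,None) exec_start@1 write@4
I1 mul r4: issue@2 deps=(None,0) exec_start@4 write@6
I2 add r1: issue@3 deps=(None,None) exec_start@3 write@4
I3 mul r1: issue@4 deps=(None,0) exec_start@4 write@7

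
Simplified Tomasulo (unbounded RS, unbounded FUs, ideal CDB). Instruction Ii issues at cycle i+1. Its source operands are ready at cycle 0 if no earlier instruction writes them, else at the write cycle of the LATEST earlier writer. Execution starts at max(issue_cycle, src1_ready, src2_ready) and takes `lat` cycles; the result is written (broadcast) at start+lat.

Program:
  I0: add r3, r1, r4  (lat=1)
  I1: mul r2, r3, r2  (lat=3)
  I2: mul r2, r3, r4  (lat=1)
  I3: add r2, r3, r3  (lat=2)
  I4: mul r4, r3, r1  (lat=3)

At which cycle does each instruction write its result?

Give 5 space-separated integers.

I0 add r3: issue@1 deps=(None,None) exec_start@1 write@2
I1 mul r2: issue@2 deps=(0,None) exec_start@2 write@5
I2 mul r2: issue@3 deps=(0,None) exec_start@3 write@4
I3 add r2: issue@4 deps=(0,0) exec_start@4 write@6
I4 mul r4: issue@5 deps=(0,None) exec_start@5 write@8

Answer: 2 5 4 6 8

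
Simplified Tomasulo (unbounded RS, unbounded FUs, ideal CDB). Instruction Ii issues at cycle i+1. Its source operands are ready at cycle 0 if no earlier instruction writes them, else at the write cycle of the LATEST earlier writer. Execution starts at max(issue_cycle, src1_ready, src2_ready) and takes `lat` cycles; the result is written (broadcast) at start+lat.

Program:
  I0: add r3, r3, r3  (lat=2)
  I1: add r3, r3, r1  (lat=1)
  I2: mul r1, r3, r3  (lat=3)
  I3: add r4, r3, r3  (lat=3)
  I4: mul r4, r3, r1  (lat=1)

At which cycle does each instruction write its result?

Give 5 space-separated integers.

I0 add r3: issue@1 deps=(None,None) exec_start@1 write@3
I1 add r3: issue@2 deps=(0,None) exec_start@3 write@4
I2 mul r1: issue@3 deps=(1,1) exec_start@4 write@7
I3 add r4: issue@4 deps=(1,1) exec_start@4 write@7
I4 mul r4: issue@5 deps=(1,2) exec_start@7 write@8

Answer: 3 4 7 7 8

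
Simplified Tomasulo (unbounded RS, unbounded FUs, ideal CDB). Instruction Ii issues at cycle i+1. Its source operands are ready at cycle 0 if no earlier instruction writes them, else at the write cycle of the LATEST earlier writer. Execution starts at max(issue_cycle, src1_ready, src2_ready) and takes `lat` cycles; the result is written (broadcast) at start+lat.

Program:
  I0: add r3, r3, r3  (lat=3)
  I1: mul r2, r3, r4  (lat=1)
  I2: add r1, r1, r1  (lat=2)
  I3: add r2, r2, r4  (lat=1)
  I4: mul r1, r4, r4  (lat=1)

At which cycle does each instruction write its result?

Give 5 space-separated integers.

I0 add r3: issue@1 deps=(None,None) exec_start@1 write@4
I1 mul r2: issue@2 deps=(0,None) exec_start@4 write@5
I2 add r1: issue@3 deps=(None,None) exec_start@3 write@5
I3 add r2: issue@4 deps=(1,None) exec_start@5 write@6
I4 mul r1: issue@5 deps=(None,None) exec_start@5 write@6

Answer: 4 5 5 6 6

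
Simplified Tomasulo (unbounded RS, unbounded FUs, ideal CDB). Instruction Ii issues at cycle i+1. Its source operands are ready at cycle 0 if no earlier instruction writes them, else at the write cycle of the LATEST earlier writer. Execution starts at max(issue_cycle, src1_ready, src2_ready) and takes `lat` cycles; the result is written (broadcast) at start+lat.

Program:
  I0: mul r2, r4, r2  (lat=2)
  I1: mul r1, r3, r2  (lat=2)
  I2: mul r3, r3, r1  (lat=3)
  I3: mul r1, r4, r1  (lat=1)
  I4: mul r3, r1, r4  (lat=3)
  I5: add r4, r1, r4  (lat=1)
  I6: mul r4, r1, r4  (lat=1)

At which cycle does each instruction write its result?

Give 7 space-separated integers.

Answer: 3 5 8 6 9 7 8

Derivation:
I0 mul r2: issue@1 deps=(None,None) exec_start@1 write@3
I1 mul r1: issue@2 deps=(None,0) exec_start@3 write@5
I2 mul r3: issue@3 deps=(None,1) exec_start@5 write@8
I3 mul r1: issue@4 deps=(None,1) exec_start@5 write@6
I4 mul r3: issue@5 deps=(3,None) exec_start@6 write@9
I5 add r4: issue@6 deps=(3,None) exec_start@6 write@7
I6 mul r4: issue@7 deps=(3,5) exec_start@7 write@8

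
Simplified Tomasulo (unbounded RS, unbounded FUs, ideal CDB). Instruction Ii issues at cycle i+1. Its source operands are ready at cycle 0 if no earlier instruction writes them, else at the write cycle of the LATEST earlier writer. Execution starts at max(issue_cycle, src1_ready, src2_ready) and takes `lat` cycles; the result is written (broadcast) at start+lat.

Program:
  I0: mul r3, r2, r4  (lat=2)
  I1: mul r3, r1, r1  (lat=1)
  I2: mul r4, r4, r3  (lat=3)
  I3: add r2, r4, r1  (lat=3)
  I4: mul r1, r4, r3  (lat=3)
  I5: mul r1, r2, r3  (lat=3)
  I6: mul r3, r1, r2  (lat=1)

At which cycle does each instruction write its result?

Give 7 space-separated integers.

I0 mul r3: issue@1 deps=(None,None) exec_start@1 write@3
I1 mul r3: issue@2 deps=(None,None) exec_start@2 write@3
I2 mul r4: issue@3 deps=(None,1) exec_start@3 write@6
I3 add r2: issue@4 deps=(2,None) exec_start@6 write@9
I4 mul r1: issue@5 deps=(2,1) exec_start@6 write@9
I5 mul r1: issue@6 deps=(3,1) exec_start@9 write@12
I6 mul r3: issue@7 deps=(5,3) exec_start@12 write@13

Answer: 3 3 6 9 9 12 13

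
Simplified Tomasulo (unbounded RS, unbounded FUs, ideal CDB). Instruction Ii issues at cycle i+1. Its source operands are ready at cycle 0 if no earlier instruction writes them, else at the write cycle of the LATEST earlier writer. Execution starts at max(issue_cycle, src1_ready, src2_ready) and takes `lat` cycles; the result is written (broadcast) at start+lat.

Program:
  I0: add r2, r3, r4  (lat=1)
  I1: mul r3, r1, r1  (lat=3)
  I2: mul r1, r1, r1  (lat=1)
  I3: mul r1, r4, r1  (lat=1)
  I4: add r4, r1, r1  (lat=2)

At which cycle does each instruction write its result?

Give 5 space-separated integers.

I0 add r2: issue@1 deps=(None,None) exec_start@1 write@2
I1 mul r3: issue@2 deps=(None,None) exec_start@2 write@5
I2 mul r1: issue@3 deps=(None,None) exec_start@3 write@4
I3 mul r1: issue@4 deps=(None,2) exec_start@4 write@5
I4 add r4: issue@5 deps=(3,3) exec_start@5 write@7

Answer: 2 5 4 5 7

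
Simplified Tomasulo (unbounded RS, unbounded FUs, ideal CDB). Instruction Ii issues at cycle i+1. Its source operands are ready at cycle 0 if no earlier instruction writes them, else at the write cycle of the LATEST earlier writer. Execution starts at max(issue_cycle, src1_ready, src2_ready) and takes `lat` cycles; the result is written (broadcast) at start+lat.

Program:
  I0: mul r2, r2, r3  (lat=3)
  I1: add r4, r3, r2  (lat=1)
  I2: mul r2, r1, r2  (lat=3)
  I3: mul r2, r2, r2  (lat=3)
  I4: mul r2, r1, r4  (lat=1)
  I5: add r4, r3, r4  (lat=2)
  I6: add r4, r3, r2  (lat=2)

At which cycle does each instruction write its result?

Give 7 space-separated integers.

Answer: 4 5 7 10 6 8 9

Derivation:
I0 mul r2: issue@1 deps=(None,None) exec_start@1 write@4
I1 add r4: issue@2 deps=(None,0) exec_start@4 write@5
I2 mul r2: issue@3 deps=(None,0) exec_start@4 write@7
I3 mul r2: issue@4 deps=(2,2) exec_start@7 write@10
I4 mul r2: issue@5 deps=(None,1) exec_start@5 write@6
I5 add r4: issue@6 deps=(None,1) exec_start@6 write@8
I6 add r4: issue@7 deps=(None,4) exec_start@7 write@9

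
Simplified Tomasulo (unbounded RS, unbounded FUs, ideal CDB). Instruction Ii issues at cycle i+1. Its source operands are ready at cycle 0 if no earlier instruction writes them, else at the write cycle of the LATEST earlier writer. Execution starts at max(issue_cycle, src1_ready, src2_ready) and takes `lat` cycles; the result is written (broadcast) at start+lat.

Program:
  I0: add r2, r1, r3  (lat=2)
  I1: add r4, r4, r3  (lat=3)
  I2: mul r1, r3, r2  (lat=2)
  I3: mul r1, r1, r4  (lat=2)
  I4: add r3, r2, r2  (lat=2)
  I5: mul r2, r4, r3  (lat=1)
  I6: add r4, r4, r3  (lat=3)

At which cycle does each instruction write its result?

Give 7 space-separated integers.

Answer: 3 5 5 7 7 8 10

Derivation:
I0 add r2: issue@1 deps=(None,None) exec_start@1 write@3
I1 add r4: issue@2 deps=(None,None) exec_start@2 write@5
I2 mul r1: issue@3 deps=(None,0) exec_start@3 write@5
I3 mul r1: issue@4 deps=(2,1) exec_start@5 write@7
I4 add r3: issue@5 deps=(0,0) exec_start@5 write@7
I5 mul r2: issue@6 deps=(1,4) exec_start@7 write@8
I6 add r4: issue@7 deps=(1,4) exec_start@7 write@10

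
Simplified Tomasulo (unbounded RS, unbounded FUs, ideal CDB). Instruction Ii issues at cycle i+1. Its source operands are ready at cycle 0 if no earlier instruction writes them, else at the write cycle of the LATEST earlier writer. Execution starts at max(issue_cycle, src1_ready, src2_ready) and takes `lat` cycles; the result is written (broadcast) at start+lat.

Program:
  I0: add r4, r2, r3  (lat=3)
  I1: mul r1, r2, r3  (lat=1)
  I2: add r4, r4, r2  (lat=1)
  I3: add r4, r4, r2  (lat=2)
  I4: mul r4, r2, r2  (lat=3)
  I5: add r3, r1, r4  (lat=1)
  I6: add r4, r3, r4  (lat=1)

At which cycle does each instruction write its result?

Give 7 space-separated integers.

I0 add r4: issue@1 deps=(None,None) exec_start@1 write@4
I1 mul r1: issue@2 deps=(None,None) exec_start@2 write@3
I2 add r4: issue@3 deps=(0,None) exec_start@4 write@5
I3 add r4: issue@4 deps=(2,None) exec_start@5 write@7
I4 mul r4: issue@5 deps=(None,None) exec_start@5 write@8
I5 add r3: issue@6 deps=(1,4) exec_start@8 write@9
I6 add r4: issue@7 deps=(5,4) exec_start@9 write@10

Answer: 4 3 5 7 8 9 10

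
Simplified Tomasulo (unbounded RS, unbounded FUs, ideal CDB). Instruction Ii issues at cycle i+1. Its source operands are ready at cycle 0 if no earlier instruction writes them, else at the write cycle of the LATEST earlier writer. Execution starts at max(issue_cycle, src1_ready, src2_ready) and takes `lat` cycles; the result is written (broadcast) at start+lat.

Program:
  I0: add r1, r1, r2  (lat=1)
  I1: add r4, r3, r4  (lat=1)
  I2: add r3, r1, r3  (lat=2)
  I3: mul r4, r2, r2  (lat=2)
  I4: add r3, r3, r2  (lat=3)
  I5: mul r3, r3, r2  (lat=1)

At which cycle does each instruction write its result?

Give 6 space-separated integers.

Answer: 2 3 5 6 8 9

Derivation:
I0 add r1: issue@1 deps=(None,None) exec_start@1 write@2
I1 add r4: issue@2 deps=(None,None) exec_start@2 write@3
I2 add r3: issue@3 deps=(0,None) exec_start@3 write@5
I3 mul r4: issue@4 deps=(None,None) exec_start@4 write@6
I4 add r3: issue@5 deps=(2,None) exec_start@5 write@8
I5 mul r3: issue@6 deps=(4,None) exec_start@8 write@9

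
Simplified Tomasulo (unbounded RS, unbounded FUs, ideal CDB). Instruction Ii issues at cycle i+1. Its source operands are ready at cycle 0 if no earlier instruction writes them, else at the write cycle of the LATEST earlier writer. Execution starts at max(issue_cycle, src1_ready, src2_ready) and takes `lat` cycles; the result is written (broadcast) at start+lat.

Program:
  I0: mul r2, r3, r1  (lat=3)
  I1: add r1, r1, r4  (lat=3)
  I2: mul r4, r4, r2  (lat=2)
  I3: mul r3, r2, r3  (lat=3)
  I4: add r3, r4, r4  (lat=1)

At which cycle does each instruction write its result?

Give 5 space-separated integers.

I0 mul r2: issue@1 deps=(None,None) exec_start@1 write@4
I1 add r1: issue@2 deps=(None,None) exec_start@2 write@5
I2 mul r4: issue@3 deps=(None,0) exec_start@4 write@6
I3 mul r3: issue@4 deps=(0,None) exec_start@4 write@7
I4 add r3: issue@5 deps=(2,2) exec_start@6 write@7

Answer: 4 5 6 7 7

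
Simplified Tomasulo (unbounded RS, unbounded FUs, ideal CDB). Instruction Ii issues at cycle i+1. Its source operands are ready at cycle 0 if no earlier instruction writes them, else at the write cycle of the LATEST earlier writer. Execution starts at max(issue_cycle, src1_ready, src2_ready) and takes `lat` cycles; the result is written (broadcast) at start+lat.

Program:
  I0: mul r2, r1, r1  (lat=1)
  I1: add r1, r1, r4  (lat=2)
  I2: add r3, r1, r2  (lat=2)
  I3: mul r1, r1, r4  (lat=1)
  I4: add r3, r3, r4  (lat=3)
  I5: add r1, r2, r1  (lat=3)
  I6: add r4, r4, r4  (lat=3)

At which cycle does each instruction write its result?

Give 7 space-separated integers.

Answer: 2 4 6 5 9 9 10

Derivation:
I0 mul r2: issue@1 deps=(None,None) exec_start@1 write@2
I1 add r1: issue@2 deps=(None,None) exec_start@2 write@4
I2 add r3: issue@3 deps=(1,0) exec_start@4 write@6
I3 mul r1: issue@4 deps=(1,None) exec_start@4 write@5
I4 add r3: issue@5 deps=(2,None) exec_start@6 write@9
I5 add r1: issue@6 deps=(0,3) exec_start@6 write@9
I6 add r4: issue@7 deps=(None,None) exec_start@7 write@10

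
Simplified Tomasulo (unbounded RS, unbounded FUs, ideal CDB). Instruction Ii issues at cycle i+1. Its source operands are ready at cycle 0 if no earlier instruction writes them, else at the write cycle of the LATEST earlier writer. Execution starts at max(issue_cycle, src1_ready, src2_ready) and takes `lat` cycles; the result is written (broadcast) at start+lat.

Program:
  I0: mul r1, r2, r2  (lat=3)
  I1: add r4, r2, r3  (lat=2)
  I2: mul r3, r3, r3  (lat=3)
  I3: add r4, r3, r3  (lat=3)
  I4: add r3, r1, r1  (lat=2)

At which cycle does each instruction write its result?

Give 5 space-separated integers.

Answer: 4 4 6 9 7

Derivation:
I0 mul r1: issue@1 deps=(None,None) exec_start@1 write@4
I1 add r4: issue@2 deps=(None,None) exec_start@2 write@4
I2 mul r3: issue@3 deps=(None,None) exec_start@3 write@6
I3 add r4: issue@4 deps=(2,2) exec_start@6 write@9
I4 add r3: issue@5 deps=(0,0) exec_start@5 write@7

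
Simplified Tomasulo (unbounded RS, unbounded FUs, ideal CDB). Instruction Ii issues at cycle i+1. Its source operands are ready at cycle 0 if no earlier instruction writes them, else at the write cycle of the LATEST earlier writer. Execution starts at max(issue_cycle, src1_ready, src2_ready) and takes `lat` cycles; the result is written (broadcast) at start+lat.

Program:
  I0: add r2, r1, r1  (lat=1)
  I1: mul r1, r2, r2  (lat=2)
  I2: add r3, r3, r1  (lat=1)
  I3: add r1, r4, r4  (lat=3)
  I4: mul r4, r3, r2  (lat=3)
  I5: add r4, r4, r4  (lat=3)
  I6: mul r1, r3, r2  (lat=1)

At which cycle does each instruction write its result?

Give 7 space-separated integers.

Answer: 2 4 5 7 8 11 8

Derivation:
I0 add r2: issue@1 deps=(None,None) exec_start@1 write@2
I1 mul r1: issue@2 deps=(0,0) exec_start@2 write@4
I2 add r3: issue@3 deps=(None,1) exec_start@4 write@5
I3 add r1: issue@4 deps=(None,None) exec_start@4 write@7
I4 mul r4: issue@5 deps=(2,0) exec_start@5 write@8
I5 add r4: issue@6 deps=(4,4) exec_start@8 write@11
I6 mul r1: issue@7 deps=(2,0) exec_start@7 write@8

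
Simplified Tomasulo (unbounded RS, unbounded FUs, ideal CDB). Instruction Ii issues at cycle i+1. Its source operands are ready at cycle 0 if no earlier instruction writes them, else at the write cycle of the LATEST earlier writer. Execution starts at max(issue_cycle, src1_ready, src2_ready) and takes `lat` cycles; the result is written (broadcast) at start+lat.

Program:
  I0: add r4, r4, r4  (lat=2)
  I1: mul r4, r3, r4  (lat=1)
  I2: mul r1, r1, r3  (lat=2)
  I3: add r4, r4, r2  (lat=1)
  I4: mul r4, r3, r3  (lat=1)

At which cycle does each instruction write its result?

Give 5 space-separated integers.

Answer: 3 4 5 5 6

Derivation:
I0 add r4: issue@1 deps=(None,None) exec_start@1 write@3
I1 mul r4: issue@2 deps=(None,0) exec_start@3 write@4
I2 mul r1: issue@3 deps=(None,None) exec_start@3 write@5
I3 add r4: issue@4 deps=(1,None) exec_start@4 write@5
I4 mul r4: issue@5 deps=(None,None) exec_start@5 write@6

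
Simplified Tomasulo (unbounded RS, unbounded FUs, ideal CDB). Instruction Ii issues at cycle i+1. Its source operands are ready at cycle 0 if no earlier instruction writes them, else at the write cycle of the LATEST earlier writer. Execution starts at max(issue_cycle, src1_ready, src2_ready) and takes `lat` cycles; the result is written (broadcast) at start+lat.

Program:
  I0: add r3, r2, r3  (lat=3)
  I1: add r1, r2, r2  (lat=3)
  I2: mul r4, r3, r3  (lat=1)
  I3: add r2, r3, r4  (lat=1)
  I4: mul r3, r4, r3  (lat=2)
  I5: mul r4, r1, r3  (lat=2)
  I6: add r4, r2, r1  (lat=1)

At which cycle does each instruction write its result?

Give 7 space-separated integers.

Answer: 4 5 5 6 7 9 8

Derivation:
I0 add r3: issue@1 deps=(None,None) exec_start@1 write@4
I1 add r1: issue@2 deps=(None,None) exec_start@2 write@5
I2 mul r4: issue@3 deps=(0,0) exec_start@4 write@5
I3 add r2: issue@4 deps=(0,2) exec_start@5 write@6
I4 mul r3: issue@5 deps=(2,0) exec_start@5 write@7
I5 mul r4: issue@6 deps=(1,4) exec_start@7 write@9
I6 add r4: issue@7 deps=(3,1) exec_start@7 write@8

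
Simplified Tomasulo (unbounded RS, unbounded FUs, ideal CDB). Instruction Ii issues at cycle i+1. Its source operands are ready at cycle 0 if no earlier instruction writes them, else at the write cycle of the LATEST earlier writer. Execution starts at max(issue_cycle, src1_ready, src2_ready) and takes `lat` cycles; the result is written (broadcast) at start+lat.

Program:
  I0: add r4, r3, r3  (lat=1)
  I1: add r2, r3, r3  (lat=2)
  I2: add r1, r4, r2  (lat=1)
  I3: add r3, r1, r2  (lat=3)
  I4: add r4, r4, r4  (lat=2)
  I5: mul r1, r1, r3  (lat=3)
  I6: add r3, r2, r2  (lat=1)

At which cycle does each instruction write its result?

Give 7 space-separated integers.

Answer: 2 4 5 8 7 11 8

Derivation:
I0 add r4: issue@1 deps=(None,None) exec_start@1 write@2
I1 add r2: issue@2 deps=(None,None) exec_start@2 write@4
I2 add r1: issue@3 deps=(0,1) exec_start@4 write@5
I3 add r3: issue@4 deps=(2,1) exec_start@5 write@8
I4 add r4: issue@5 deps=(0,0) exec_start@5 write@7
I5 mul r1: issue@6 deps=(2,3) exec_start@8 write@11
I6 add r3: issue@7 deps=(1,1) exec_start@7 write@8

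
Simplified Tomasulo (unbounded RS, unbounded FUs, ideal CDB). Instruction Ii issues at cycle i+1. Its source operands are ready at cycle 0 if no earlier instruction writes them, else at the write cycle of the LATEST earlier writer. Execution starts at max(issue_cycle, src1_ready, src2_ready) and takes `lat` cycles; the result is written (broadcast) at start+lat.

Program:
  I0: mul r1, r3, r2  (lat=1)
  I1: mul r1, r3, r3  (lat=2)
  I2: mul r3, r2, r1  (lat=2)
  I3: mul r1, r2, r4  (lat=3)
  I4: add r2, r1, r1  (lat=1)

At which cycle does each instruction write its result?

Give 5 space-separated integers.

Answer: 2 4 6 7 8

Derivation:
I0 mul r1: issue@1 deps=(None,None) exec_start@1 write@2
I1 mul r1: issue@2 deps=(None,None) exec_start@2 write@4
I2 mul r3: issue@3 deps=(None,1) exec_start@4 write@6
I3 mul r1: issue@4 deps=(None,None) exec_start@4 write@7
I4 add r2: issue@5 deps=(3,3) exec_start@7 write@8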